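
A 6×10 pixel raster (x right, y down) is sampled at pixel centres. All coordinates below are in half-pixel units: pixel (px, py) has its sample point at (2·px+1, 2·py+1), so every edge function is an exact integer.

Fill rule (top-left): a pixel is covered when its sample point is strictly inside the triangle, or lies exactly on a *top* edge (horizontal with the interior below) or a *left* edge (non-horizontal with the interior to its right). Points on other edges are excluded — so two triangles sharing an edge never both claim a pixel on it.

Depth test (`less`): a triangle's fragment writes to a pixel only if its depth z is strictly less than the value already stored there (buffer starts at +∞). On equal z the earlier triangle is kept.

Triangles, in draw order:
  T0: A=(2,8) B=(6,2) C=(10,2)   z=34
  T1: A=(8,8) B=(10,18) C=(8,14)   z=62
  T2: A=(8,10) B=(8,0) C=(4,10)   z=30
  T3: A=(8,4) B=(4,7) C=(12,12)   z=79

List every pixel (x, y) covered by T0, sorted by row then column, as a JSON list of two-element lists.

T0:
  2·area = 24
  edge (2, 8)→(6, 2): d=(4,-6) top-left  bias=+0
  edge (6, 2)→(10, 2): d=(4,0) top-left  bias=+0
  edge (10, 2)→(2, 8): d=(-8,6) right/bottom  bias=-1
    (3,1)@(7, 3): e=[10,4,10] → #
    (4,1)@(9, 3): e=[22,4,-2] → ·
    (2,2)@(5, 5): e=[6,12,6] → #
    (3,2)@(7, 5): e=[18,12,-6] → ·
    (1,3)@(3, 7): e=[2,20,2] → #
    (2,3)@(5, 7): e=[14,20,-10] → ·
    (1,4)@(3, 9): e=[10,28,-14] → ·
  covered (3 px):
    · · · · · ·
    · · · # · ·
    · · # · · ·
    · # · · · ·
    · · · · · ·
    · · · · · ·
    · · · · · ·
    · · · · · ·
    · · · · · ·
    · · · · · ·
T1:
  2·area = 12
  edge (8, 8)→(10, 18): d=(2,10) right/bottom  bias=-1
  edge (10, 18)→(8, 14): d=(-2,-4) top-left  bias=+0
  edge (8, 14)→(8, 8): d=(0,-6) top-left  bias=+0
    (3,1)@(7, 3): e=[0,18,-6] → ·  [on edge]
    (4,6)@(9, 13): e=[0,6,6] → ·  [on edge]
    (4,7)@(9, 15): e=[4,2,6] → #
    (5,7)@(11, 15): e=[-16,10,18] → ·
    (4,8)@(9, 17): e=[8,-2,6] → ·
  covered (1 px):
    · · · · · ·
    · · · · · ·
    · · · · · ·
    · · · · · ·
    · · · · · ·
    · · · · · ·
    · · · · · ·
    · · · · # ·
    · · · · · ·
    · · · · · ·
T2:
  2·area = 40  (B↔C swapped to make it positive)
  edge (8, 10)→(4, 10): d=(-4,0) right/bottom  bias=-1
  edge (4, 10)→(8, 0): d=(4,-10) top-left  bias=+0
  edge (8, 0)→(8, 10): d=(0,10) right/bottom  bias=-1
    (3,1)@(7, 3): e=[28,2,10] → #
    (4,1)@(9, 3): e=[28,22,-10] → ·
    (3,2)@(7, 5): e=[20,10,10] → #
    (4,2)@(9, 5): e=[20,30,-10] → ·
    (3,3)@(7, 7): e=[12,18,10] → #
    (4,3)@(9, 7): e=[12,38,-10] → ·
    (2,4)@(5, 9): e=[4,6,30] → #
    (4,4)@(9, 9): e=[4,46,-10] → ·
    (2,5)@(5, 11): e=[-4,14,30] → ·
    (3,5)@(7, 11): e=[-4,34,10] → ·
  covered (5 px):
    · · · · · ·
    · · · # · ·
    · · · # · ·
    · · · # · ·
    · · # # · ·
    · · · · · ·
    · · · · · ·
    · · · · · ·
    · · · · · ·
    · · · · · ·
T3:
  2·area = 44  (B↔C swapped to make it positive)
  edge (8, 4)→(12, 12): d=(4,8) right/bottom  bias=-1
  edge (12, 12)→(4, 7): d=(-8,-5) top-left  bias=+0
  edge (4, 7)→(8, 4): d=(4,-3) top-left  bias=+0
    (3,2)@(7, 5): e=[12,31,1] → #
    (4,2)@(9, 5): e=[-4,41,7] → ·
    (2,3)@(5, 7): e=[36,5,3] → #
    (4,3)@(9, 7): e=[4,25,15] → #
    (5,3)@(11, 7): e=[-12,35,21] → ·
    (2,4)@(5, 9): e=[44,-11,11] → ·
    (3,4)@(7, 9): e=[28,-1,17] → ·
    (4,4)@(9, 9): e=[12,9,23] → #
    (5,4)@(11, 9): e=[-4,19,29] → ·
    (4,5)@(9, 11): e=[20,-7,31] → ·
    (5,5)@(11, 11): e=[4,3,37] → #
    (5,6)@(11, 13): e=[12,-13,45] → ·
  covered (6 px):
    · · · · · ·
    · · · · · ·
    · · · # · ·
    · · # # # ·
    · · · · # ·
    · · · · · #
    · · · · · ·
    · · · · · ·
    · · · · · ·
    · · · · · ·

Final: [[3,1],[2,2],[1,3]]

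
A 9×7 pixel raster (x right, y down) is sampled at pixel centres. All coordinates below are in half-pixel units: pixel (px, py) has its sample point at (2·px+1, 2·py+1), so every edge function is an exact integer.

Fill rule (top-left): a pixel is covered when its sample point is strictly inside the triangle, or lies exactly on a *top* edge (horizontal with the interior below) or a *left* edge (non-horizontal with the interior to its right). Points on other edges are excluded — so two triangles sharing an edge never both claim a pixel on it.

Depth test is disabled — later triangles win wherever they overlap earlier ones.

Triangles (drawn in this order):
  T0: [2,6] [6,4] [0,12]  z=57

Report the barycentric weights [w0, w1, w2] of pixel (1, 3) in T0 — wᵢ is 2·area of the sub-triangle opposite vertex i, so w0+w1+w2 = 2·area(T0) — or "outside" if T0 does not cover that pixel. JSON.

T0:
  2·area = 20
  edge (2, 6)→(6, 4): d=(4,-2) top-left  bias=+0
  edge (6, 4)→(0, 12): d=(-6,8) right/bottom  bias=-1
  edge (0, 12)→(2, 6): d=(2,-6) top-left  bias=+0
    (1,1)@(3, 3): e=[-10,30,0] → ·  [on edge]
    (2,2)@(5, 5): e=[2,2,16] → #
    (3,2)@(7, 5): e=[6,-14,28] → ·
    (1,3)@(3, 7): e=[6,6,8] → #
    (2,3)@(5, 7): e=[10,-10,20] → ·
    (0,4)@(1, 9): e=[10,10,0] → #  [on edge]
    (1,4)@(3, 9): e=[14,-6,12] → ·
    (0,5)@(1, 11): e=[18,-2,4] → ·
  covered (3 px):
    · · · · · · · · ·
    · · · · · · · · ·
    · · # · · · · · ·
    · # · · · · · · ·
    # · · · · · · · ·
    · · · · · · · · ·
    · · · · · · · · ·

Result: [6,8,6]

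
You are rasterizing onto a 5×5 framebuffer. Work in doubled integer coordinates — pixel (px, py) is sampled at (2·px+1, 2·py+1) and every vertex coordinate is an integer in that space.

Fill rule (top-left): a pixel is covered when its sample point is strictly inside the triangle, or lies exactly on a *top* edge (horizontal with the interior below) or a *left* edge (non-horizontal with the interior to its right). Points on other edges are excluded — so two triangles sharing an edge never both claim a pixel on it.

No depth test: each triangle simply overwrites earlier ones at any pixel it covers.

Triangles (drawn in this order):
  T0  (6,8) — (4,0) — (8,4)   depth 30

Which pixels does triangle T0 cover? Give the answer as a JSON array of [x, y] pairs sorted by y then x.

T0:
  2·area = 24
  edge (6, 8)→(4, 0): d=(-2,-8) top-left  bias=+0
  edge (4, 0)→(8, 4): d=(4,4) right/bottom  bias=-1
  edge (8, 4)→(6, 8): d=(-2,4) right/bottom  bias=-1
    (2,0)@(5, 1): e=[6,0,18] → ·  [on edge]
    (2,1)@(5, 3): e=[2,8,14] → #
    (3,1)@(7, 3): e=[18,0,6] → ·  [on edge]
    (2,2)@(5, 5): e=[-2,16,10] → ·
    (3,2)@(7, 5): e=[14,8,2] → #
    (4,2)@(9, 5): e=[30,0,-6] → ·  [on edge]
    (3,3)@(7, 7): e=[10,16,-2] → ·
  covered (2 px):
    · · · · ·
    · · # · ·
    · · · # ·
    · · · · ·
    · · · · ·

Result: [[2,1],[3,2]]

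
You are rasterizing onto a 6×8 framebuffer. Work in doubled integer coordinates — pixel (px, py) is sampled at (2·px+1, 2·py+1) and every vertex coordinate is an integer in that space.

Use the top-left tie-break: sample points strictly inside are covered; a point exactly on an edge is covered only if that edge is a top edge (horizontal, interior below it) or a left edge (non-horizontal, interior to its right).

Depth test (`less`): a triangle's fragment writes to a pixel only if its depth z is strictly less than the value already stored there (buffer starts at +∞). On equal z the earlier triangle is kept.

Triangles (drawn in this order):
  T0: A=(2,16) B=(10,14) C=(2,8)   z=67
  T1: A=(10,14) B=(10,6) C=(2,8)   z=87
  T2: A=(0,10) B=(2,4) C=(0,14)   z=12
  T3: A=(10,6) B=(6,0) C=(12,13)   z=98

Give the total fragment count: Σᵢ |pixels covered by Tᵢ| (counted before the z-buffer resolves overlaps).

T0:
  2·area = 64  (B↔C swapped to make it positive)
  edge (2, 16)→(2, 8): d=(0,-8) top-left  bias=+0
  edge (2, 8)→(10, 14): d=(8,6) right/bottom  bias=-1
  edge (10, 14)→(2, 16): d=(-8,2) right/bottom  bias=-1
    (1,4)@(3, 9): e=[8,2,54] → X
    (2,4)@(5, 9): e=[24,-10,50] → .
    (1,5)@(3, 11): e=[8,18,38] → X
    (2,5)@(5, 11): e=[24,6,34] → X
    (3,5)@(7, 11): e=[40,-6,30] → .
    (1,6)@(3, 13): e=[8,34,22] → X
    (3,6)@(7, 13): e=[40,10,14] → X
    (4,6)@(9, 13): e=[56,-2,10] → .
    (1,7)@(3, 15): e=[8,50,6] → X
    (3,7)@(7, 15): e=[40,26,-2] → .
  covered (8 px):
    . . . . . .
    . . . . . .
    . . . . . .
    . . . . . .
    . X . . . .
    . X X . . .
    . X X X . .
    . X X . . .
T1:
  2·area = 64  (B↔C swapped to make it positive)
  edge (10, 14)→(2, 8): d=(-8,-6) top-left  bias=+0
  edge (2, 8)→(10, 6): d=(8,-2) top-left  bias=+0
  edge (10, 6)→(10, 14): d=(0,8) right/bottom  bias=-1
    (3,3)@(7, 7): e=[38,2,24] → X
    (4,3)@(9, 7): e=[50,6,8] → X
    (5,3)@(11, 7): e=[62,10,-8] → .
    (2,4)@(5, 9): e=[10,14,40] → X
    (5,4)@(11, 9): e=[46,26,-8] → .
    (2,5)@(5, 11): e=[-6,30,40] → .
    (3,5)@(7, 11): e=[6,34,24] → X
    (5,5)@(11, 11): e=[30,42,-8] → .
    (3,6)@(7, 13): e=[-10,50,24] → .
    (4,6)@(9, 13): e=[2,54,8] → X
    (5,6)@(11, 13): e=[14,58,-8] → .
    (4,7)@(9, 15): e=[-14,70,8] → .
  covered (8 px):
    . . . . . .
    . . . . . .
    . . . . . .
    . . . X X .
    . . X X X .
    . . . X X .
    . . . . X .
    . . . . . .
T2:
  2·area = 8
  edge (0, 10)→(2, 4): d=(2,-6) top-left  bias=+0
  edge (2, 4)→(0, 14): d=(-2,10) right/bottom  bias=-1
  edge (0, 14)→(0, 10): d=(0,-4) top-left  bias=+0
    (1,0)@(3, 1): e=[0,-4,12] → .  [on edge]
    (0,3)@(1, 7): e=[0,4,4] → X  [on edge]
    (1,3)@(3, 7): e=[12,-16,12] → .
    (0,4)@(1, 9): e=[4,0,4] → .  [on edge]
  covered (1 px):
    . . . . . .
    . . . . . .
    . . . . . .
    X . . . . .
    . . . . . .
    . . . . . .
    . . . . . .
    . . . . . .
T3:
  2·area = 16  (B↔C swapped to make it positive)
  edge (10, 6)→(12, 13): d=(2,7) right/bottom  bias=-1
  edge (12, 13)→(6, 0): d=(-6,-13) top-left  bias=+0
  edge (6, 0)→(10, 6): d=(4,6) right/bottom  bias=-1
    (4,2)@(9, 5): e=[5,9,2] → X
    (5,2)@(11, 5): e=[-9,35,-10] → .
    (4,3)@(9, 7): e=[9,-3,10] → .
  covered (1 px):
    . . . . . .
    . . . . . .
    . . . . X .
    . . . . . .
    . . . . . .
    . . . . . .
    . . . . . .
    . . . . . .

Answer: 18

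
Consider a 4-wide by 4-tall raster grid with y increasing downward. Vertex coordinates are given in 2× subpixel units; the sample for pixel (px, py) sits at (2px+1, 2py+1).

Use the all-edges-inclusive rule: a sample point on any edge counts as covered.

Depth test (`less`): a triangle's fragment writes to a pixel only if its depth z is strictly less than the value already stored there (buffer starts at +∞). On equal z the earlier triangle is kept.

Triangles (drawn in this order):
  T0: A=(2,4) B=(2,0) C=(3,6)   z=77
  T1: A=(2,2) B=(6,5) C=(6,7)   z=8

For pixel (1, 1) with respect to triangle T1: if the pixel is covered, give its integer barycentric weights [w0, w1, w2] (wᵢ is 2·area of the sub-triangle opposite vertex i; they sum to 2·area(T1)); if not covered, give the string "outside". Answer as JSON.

T0:
  2·area = 4
  edge (2, 4)→(2, 0): d=(0,-4) inclusive
  edge (2, 0)→(3, 6): d=(1,6) inclusive
  edge (3, 6)→(2, 4): d=(-1,-2) inclusive
  covered (0 px):
    . . . .
    . . . .
    . . . .
    . . . .
T1:
  2·area = 8
  edge (2, 2)→(6, 5): d=(4,3) inclusive
  edge (6, 5)→(6, 7): d=(0,2) inclusive
  edge (6, 7)→(2, 2): d=(-4,-5) inclusive
    (1,1)@(3, 3): e=[1,6,1] → X
    (2,1)@(5, 3): e=[-5,2,11] → .
    (1,2)@(3, 5): e=[9,6,-7] → .
    (2,2)@(5, 5): e=[3,2,3] → X
    (3,2)@(7, 5): e=[-3,-2,13] → .
    (2,3)@(5, 7): e=[11,2,-5] → .
  covered (2 px):
    . . . .
    . X . .
    . . X .
    . . . .

Result: [6,1,1]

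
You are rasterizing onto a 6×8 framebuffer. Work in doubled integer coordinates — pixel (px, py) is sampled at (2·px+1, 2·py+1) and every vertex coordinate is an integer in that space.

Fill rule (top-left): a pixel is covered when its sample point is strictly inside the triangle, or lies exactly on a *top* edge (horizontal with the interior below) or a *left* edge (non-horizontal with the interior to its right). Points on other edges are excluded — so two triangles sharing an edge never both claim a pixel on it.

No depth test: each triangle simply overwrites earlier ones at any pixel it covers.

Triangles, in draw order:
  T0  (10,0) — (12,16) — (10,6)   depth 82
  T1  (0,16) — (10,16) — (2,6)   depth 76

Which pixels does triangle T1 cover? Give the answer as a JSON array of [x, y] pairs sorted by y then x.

T0:
  2·area = 12
  edge (10, 0)→(12, 16): d=(2,16) right/bottom  bias=-1
  edge (12, 16)→(10, 6): d=(-2,-10) top-left  bias=+0
  edge (10, 6)→(10, 0): d=(0,-6) top-left  bias=+0
    (4,0)@(9, 1): e=[18,0,-6] → ·  [on edge]
    (5,4)@(11, 9): e=[2,4,6] → #
    (5,5)@(11, 11): e=[6,0,6] → #  [on edge]
    (5,6)@(11, 13): e=[10,-4,6] → ·
  covered (2 px):
    · · · · · ·
    · · · · · ·
    · · · · · ·
    · · · · · ·
    · · · · · #
    · · · · · #
    · · · · · ·
    · · · · · ·
T1:
  2·area = 100  (B↔C swapped to make it positive)
  edge (0, 16)→(2, 6): d=(2,-10) top-left  bias=+0
  edge (2, 6)→(10, 16): d=(8,10) right/bottom  bias=-1
  edge (10, 16)→(0, 16): d=(-10,0) right/bottom  bias=-1
    (1,0)@(3, 1): e=[0,-50,150] → ·  [on edge]
    (1,4)@(3, 9): e=[16,14,70] → #
    (2,4)@(5, 9): e=[36,-6,70] → ·
    (0,5)@(1, 11): e=[0,50,50] → #  [on edge]
    (2,5)@(5, 11): e=[40,10,50] → #
    (3,5)@(7, 11): e=[60,-10,50] → ·
    (0,6)@(1, 13): e=[4,66,30] → #
    (3,6)@(7, 13): e=[64,6,30] → #
    (4,6)@(9, 13): e=[84,-14,30] → ·
    (0,7)@(1, 15): e=[8,82,10] → #
    (4,7)@(9, 15): e=[88,2,10] → #
    (5,7)@(11, 15): e=[108,-18,10] → ·
  covered (13 px):
    · · · · · ·
    · · · · · ·
    · · · · · ·
    · · · · · ·
    · # · · · ·
    # # # · · ·
    # # # # · ·
    # # # # # ·

Final: [[1,4],[0,5],[1,5],[2,5],[0,6],[1,6],[2,6],[3,6],[0,7],[1,7],[2,7],[3,7],[4,7]]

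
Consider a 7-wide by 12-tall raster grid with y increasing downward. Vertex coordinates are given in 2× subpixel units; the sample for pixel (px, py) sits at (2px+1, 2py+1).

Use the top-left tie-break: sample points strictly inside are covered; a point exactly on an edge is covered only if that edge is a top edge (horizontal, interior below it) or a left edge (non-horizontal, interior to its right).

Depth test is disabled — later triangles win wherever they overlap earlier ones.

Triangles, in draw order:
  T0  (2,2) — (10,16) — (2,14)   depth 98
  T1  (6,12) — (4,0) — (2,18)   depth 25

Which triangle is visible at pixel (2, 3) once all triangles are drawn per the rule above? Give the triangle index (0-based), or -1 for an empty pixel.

T0:
  2·area = 96
  edge (2, 2)→(10, 16): d=(8,14) right/bottom  bias=-1
  edge (10, 16)→(2, 14): d=(-8,-2) top-left  bias=+0
  edge (2, 14)→(2, 2): d=(0,-12) top-left  bias=+0
    (1,2)@(3, 5): e=[10,74,12] → █
    (2,2)@(5, 5): e=[-18,78,36] → ·
    (1,3)@(3, 7): e=[26,58,12] → █
    (2,3)@(5, 7): e=[-2,62,36] → ·
    (1,4)@(3, 9): e=[42,42,12] → █
    (2,4)@(5, 9): e=[14,46,36] → █
    (3,4)@(7, 9): e=[-14,50,60] → ·
    (1,5)@(3, 11): e=[58,26,12] → █
    (3,5)@(7, 11): e=[2,34,60] → █
    (4,5)@(9, 11): e=[-26,38,84] → ·
    (1,6)@(3, 13): e=[74,10,12] → █
    (4,6)@(9, 13): e=[-10,22,84] → ·
  covered (12 px):
    · · · · · · ·
    · · · · · · ·
    · █ · · · · ·
    · █ · · · · ·
    · █ █ · · · ·
    · █ █ █ · · ·
    · █ █ █ · · ·
    · · · █ █ · ·
    · · · · · · ·
    · · · · · · ·
    · · · · · · ·
    · · · · · · ·
T1:
  2·area = 60  (B↔C swapped to make it positive)
  edge (6, 12)→(2, 18): d=(-4,6) right/bottom  bias=-1
  edge (2, 18)→(4, 0): d=(2,-18) top-left  bias=+0
  edge (4, 0)→(6, 12): d=(2,12) right/bottom  bias=-1
    (2,3)@(5, 7): e=[26,32,2] → █
    (3,3)@(7, 7): e=[14,68,-22] → ·
    (1,4)@(3, 9): e=[30,0,30] → █  [on edge]
    (3,4)@(7, 9): e=[6,72,-18] → ·
    (1,5)@(3, 11): e=[22,4,34] → █
    (3,5)@(7, 11): e=[-2,76,-14] → ·
    (1,6)@(3, 13): e=[14,8,38] → █
    (3,6)@(7, 13): e=[-10,80,-10] → ·
    (1,7)@(3, 15): e=[6,12,42] → █
    (2,7)@(5, 15): e=[-6,48,18] → ·
    (1,8)@(3, 17): e=[-2,16,46] → ·
  covered (8 px):
    · · · · · · ·
    · · · · · · ·
    · · · · · · ·
    · · █ · · · ·
    · █ █ · · · ·
    · █ █ · · · ·
    · █ █ · · · ·
    · █ · · · · ·
    · · · · · · ·
    · · · · · · ·
    · · · · · · ·
    · · · · · · ·

Z-buffer (winner per pixel, '.' = empty):
  . . . . . . .
  . . . . . . .
  . 0 . . . . .
  . 0 1 . . . .
  . 1 1 . . . .
  . 1 1 0 . . .
  . 1 1 0 . . .
  . 1 . 0 0 . .
  . . . . . . .
  . . . . . . .
  . . . . . . .
  . . . . . . .

Final: 1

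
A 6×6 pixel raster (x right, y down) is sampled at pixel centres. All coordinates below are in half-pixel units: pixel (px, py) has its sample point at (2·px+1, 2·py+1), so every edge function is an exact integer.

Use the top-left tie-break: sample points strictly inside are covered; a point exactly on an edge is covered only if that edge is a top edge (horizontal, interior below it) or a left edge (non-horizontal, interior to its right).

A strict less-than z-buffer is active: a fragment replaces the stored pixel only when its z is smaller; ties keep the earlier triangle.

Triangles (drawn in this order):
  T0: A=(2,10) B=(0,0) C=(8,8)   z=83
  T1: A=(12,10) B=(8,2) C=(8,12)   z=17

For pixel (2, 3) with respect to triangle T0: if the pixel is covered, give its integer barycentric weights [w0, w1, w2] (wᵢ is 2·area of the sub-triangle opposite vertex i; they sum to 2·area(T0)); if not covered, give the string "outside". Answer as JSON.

T0:
  2·area = 64
  edge (2, 10)→(0, 0): d=(-2,-10) top-left  bias=+0
  edge (0, 0)→(8, 8): d=(8,8) right/bottom  bias=-1
  edge (8, 8)→(2, 10): d=(-6,2) right/bottom  bias=-1
    (0,0)@(1, 1): e=[8,0,56] → ·  [on edge]
    (0,1)@(1, 3): e=[4,16,44] → █
    (1,1)@(3, 3): e=[24,0,40] → ·  [on edge]
    (0,2)@(1, 5): e=[0,32,32] → █  [on edge]
    (1,2)@(3, 5): e=[20,16,28] → █
    (2,2)@(5, 5): e=[40,0,24] → ·  [on edge]
    (0,3)@(1, 7): e=[-4,48,20] → ·
    (1,3)@(3, 7): e=[16,32,16] → █
    (2,3)@(5, 7): e=[36,16,12] → █
    (3,3)@(7, 7): e=[56,0,8] → ·  [on edge]
    (5,3)@(11, 7): e=[96,-32,0] → ·  [on edge]
    (1,4)@(3, 9): e=[12,48,4] → █
    (2,4)@(5, 9): e=[32,32,0] → ·  [on edge]
    (4,4)@(9, 9): e=[72,0,-8] → ·  [on edge]
    (5,5)@(11, 11): e=[88,0,-24] → ·  [on edge]
  covered (6 px):
    · · · · · ·
    █ · · · · ·
    █ █ · · · ·
    · █ █ · · ·
    · █ · · · ·
    · · · · · ·
T1:
  2·area = 40  (B↔C swapped to make it positive)
  edge (12, 10)→(8, 12): d=(-4,2) right/bottom  bias=-1
  edge (8, 12)→(8, 2): d=(0,-10) top-left  bias=+0
  edge (8, 2)→(12, 10): d=(4,8) right/bottom  bias=-1
    (4,2)@(9, 5): e=[26,10,4] → █
    (5,2)@(11, 5): e=[22,30,-12] → ·
    (4,3)@(9, 7): e=[18,10,12] → █
    (5,3)@(11, 7): e=[14,30,-4] → ·
    (4,4)@(9, 9): e=[10,10,20] → █
    (5,4)@(11, 9): e=[6,30,4] → █
    (4,5)@(9, 11): e=[2,10,28] → █
    (5,5)@(11, 11): e=[-2,30,12] → ·
  covered (5 px):
    · · · · · ·
    · · · · · ·
    · · · · █ ·
    · · · · █ ·
    · · · · █ █
    · · · · █ ·

Final: [16,12,36]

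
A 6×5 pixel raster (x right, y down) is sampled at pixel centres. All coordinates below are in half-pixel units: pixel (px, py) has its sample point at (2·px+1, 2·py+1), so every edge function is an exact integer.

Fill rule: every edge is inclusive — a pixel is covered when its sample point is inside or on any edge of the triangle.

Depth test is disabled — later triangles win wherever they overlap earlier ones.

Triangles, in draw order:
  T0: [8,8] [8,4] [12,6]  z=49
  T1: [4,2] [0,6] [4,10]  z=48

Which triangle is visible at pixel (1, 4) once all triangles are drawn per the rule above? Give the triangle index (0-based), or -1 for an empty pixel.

T0:
  2·area = 16
  edge (8, 8)→(8, 4): d=(0,-4) inclusive
  edge (8, 4)→(12, 6): d=(4,2) inclusive
  edge (12, 6)→(8, 8): d=(-4,2) inclusive
    (4,2)@(9, 5): e=[4,2,10] → X
    (5,2)@(11, 5): e=[12,-2,6] → .
    (4,3)@(9, 7): e=[4,10,2] → X
    (5,3)@(11, 7): e=[12,6,-2] → .
    (4,4)@(9, 9): e=[4,18,-6] → .
  covered (2 px):
    . . . . . .
    . . . . . .
    . . . . X .
    . . . . X .
    . . . . . .
T1:
  2·area = 32  (B↔C swapped to make it positive)
  edge (4, 2)→(4, 10): d=(0,8) inclusive
  edge (4, 10)→(0, 6): d=(-4,-4) inclusive
  edge (0, 6)→(4, 2): d=(4,-4) inclusive
    (2,0)@(5, 1): e=[-8,40,0] → .  [on edge]
    (1,1)@(3, 3): e=[8,24,0] → X  [on edge]
    (2,1)@(5, 3): e=[-8,32,8] → .
    (0,2)@(1, 5): e=[24,8,0] → X  [on edge]
    (2,2)@(5, 5): e=[-8,24,16] → .
    (0,3)@(1, 7): e=[24,0,8] → X  [on edge]
    (2,3)@(5, 7): e=[-8,16,24] → .
    (0,4)@(1, 9): e=[24,-8,16] → .
    (1,4)@(3, 9): e=[8,0,24] → X  [on edge]
    (2,4)@(5, 9): e=[-8,8,32] → .
  covered (6 px):
    . . . . . .
    . X . . . .
    X X . . . .
    X X . . . .
    . X . . . .

Z-buffer (winner per pixel, '.' = empty):
  . . . . . .
  . 1 . . . .
  1 1 . . 0 .
  1 1 . . 0 .
  . 1 . . . .

Final: 1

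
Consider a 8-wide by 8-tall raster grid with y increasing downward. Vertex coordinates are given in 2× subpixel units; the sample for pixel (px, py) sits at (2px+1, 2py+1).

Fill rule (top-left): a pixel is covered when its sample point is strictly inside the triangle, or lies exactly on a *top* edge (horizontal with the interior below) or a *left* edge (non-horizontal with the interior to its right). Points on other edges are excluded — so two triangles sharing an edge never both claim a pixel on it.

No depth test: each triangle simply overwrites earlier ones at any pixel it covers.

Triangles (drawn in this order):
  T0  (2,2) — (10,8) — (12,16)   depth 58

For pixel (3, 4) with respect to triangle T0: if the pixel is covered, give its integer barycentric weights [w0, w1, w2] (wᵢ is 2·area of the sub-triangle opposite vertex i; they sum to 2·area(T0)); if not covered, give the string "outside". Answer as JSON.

T0:
  2·area = 52
  edge (2, 2)→(10, 8): d=(8,6) right/bottom  bias=-1
  edge (10, 8)→(12, 16): d=(2,8) right/bottom  bias=-1
  edge (12, 16)→(2, 2): d=(-10,-14) top-left  bias=+0
    (1,1)@(3, 3): e=[2,46,4] → X
    (2,1)@(5, 3): e=[-10,30,32] → .
    (1,2)@(3, 5): e=[18,50,-16] → .
    (2,2)@(5, 5): e=[6,34,12] → X
    (3,2)@(7, 5): e=[-6,18,40] → .
    (2,3)@(5, 7): e=[22,38,-8] → .
    (3,3)@(7, 7): e=[10,22,20] → X
    (4,3)@(9, 7): e=[-2,6,48] → .
    (3,4)@(7, 9): e=[26,26,0] → X  [on edge]
    (4,4)@(9, 9): e=[14,10,28] → X
    (5,4)@(11, 9): e=[2,-6,56] → .
    (3,5)@(7, 11): e=[42,30,-20] → .
  covered (7 px):
    . . . . . . . .
    . X . . . . . .
    . . X . . . . .
    . . . X . . . .
    . . . X X . . .
    . . . . X . . .
    . . . . . X . .
    . . . . . . . .

Answer: [26,0,26]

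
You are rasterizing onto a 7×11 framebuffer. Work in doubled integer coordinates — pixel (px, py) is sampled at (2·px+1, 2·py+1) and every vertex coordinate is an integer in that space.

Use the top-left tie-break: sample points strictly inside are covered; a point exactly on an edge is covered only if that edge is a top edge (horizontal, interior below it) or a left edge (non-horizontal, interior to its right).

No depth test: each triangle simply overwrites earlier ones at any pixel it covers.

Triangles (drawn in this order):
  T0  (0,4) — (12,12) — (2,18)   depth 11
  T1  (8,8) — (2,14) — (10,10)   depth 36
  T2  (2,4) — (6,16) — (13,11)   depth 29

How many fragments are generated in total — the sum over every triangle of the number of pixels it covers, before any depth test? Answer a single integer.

T0:
  2·area = 152
  edge (0, 4)→(12, 12): d=(12,8) right/bottom  bias=-1
  edge (12, 12)→(2, 18): d=(-10,6) right/bottom  bias=-1
  edge (2, 18)→(0, 4): d=(-2,-14) top-left  bias=+0
    (0,2)@(1, 5): e=[4,136,12] → #
    (1,2)@(3, 5): e=[-12,124,40] → ·
    (0,3)@(1, 7): e=[28,116,8] → #
    (1,3)@(3, 7): e=[12,104,36] → #
    (2,3)@(5, 7): e=[-4,92,64] → ·
    (0,4)@(1, 9): e=[52,96,4] → #
    (2,4)@(5, 9): e=[20,72,60] → #
    (3,4)@(7, 9): e=[4,60,88] → #
    (4,4)@(9, 9): e=[-12,48,116] → ·
    (0,5)@(1, 11): e=[76,76,0] → #  [on edge]
    (4,5)@(9, 11): e=[12,28,112] → #
    (5,5)@(11, 11): e=[-4,16,140] → ·
    (3,7)@(7, 15): e=[76,0,76] → ·  [on edge]
  covered (19 px):
    · · · · · · ·
    · · · · · · ·
    # · · · · · ·
    # # · · · · ·
    # # # # · · ·
    # # # # # · ·
    · # # # # · ·
    · # # · · · ·
    · # · · · · ·
    · · · · · · ·
    · · · · · · ·
T1:
  2·area = 24  (B↔C swapped to make it positive)
  edge (8, 8)→(10, 10): d=(2,2) right/bottom  bias=-1
  edge (10, 10)→(2, 14): d=(-8,4) right/bottom  bias=-1
  edge (2, 14)→(8, 8): d=(6,-6) top-left  bias=+0
    (0,0)@(1, 1): e=[0,108,-84] → ·  [on edge]
    (1,1)@(3, 3): e=[0,84,-60] → ·  [on edge]
    (6,1)@(13, 3): e=[-20,44,0] → ·  [on edge]
    (2,2)@(5, 5): e=[0,60,-36] → ·  [on edge]
    (5,2)@(11, 5): e=[-12,36,0] → ·  [on edge]
    (3,3)@(7, 7): e=[0,36,-12] → ·  [on edge]
    (4,3)@(9, 7): e=[-4,28,0] → ·  [on edge]
    (3,4)@(7, 9): e=[4,20,0] → #  [on edge]
    (4,4)@(9, 9): e=[0,12,12] → ·  [on edge]
    (2,5)@(5, 11): e=[12,12,0] → #  [on edge]
    (4,5)@(9, 11): e=[4,-4,24] → ·
    (5,5)@(11, 11): e=[0,-12,36] → ·  [on edge]
    (1,6)@(3, 13): e=[20,4,0] → #  [on edge]
    (6,6)@(13, 13): e=[0,-36,60] → ·  [on edge]
    (0,7)@(1, 15): e=[28,-4,0] → ·  [on edge]
  covered (4 px):
    · · · · · · ·
    · · · · · · ·
    · · · · · · ·
    · · · · · · ·
    · · · # · · ·
    · · # # · · ·
    · # · · · · ·
    · · · · · · ·
    · · · · · · ·
    · · · · · · ·
    · · · · · · ·
T2:
  2·area = 104  (B↔C swapped to make it positive)
  edge (2, 4)→(13, 11): d=(11,7) right/bottom  bias=-1
  edge (13, 11)→(6, 16): d=(-7,5) right/bottom  bias=-1
  edge (6, 16)→(2, 4): d=(-4,-12) top-left  bias=+0
    (0,0)@(1, 1): e=[-26,130,0] → ·  [on edge]
    (1,2)@(3, 5): e=[4,92,8] → #
    (2,2)@(5, 5): e=[-10,82,32] → ·
    (1,3)@(3, 7): e=[26,78,0] → #  [on edge]
    (2,3)@(5, 7): e=[12,68,24] → #
    (3,3)@(7, 7): e=[-2,58,48] → ·
    (1,4)@(3, 9): e=[48,64,-8] → ·
    (2,4)@(5, 9): e=[34,54,16] → #
    (3,4)@(7, 9): e=[20,44,40] → #
    (4,4)@(9, 9): e=[6,34,64] → #
    (5,4)@(11, 9): e=[-8,24,88] → ·
    (2,5)@(5, 11): e=[56,40,8] → #
    (6,5)@(13, 11): e=[0,0,104] → ·  [on edge]
    (2,6)@(5, 13): e=[78,26,0] → #  [on edge]
    (3,9)@(7, 19): e=[130,-26,0] → ·  [on edge]
  covered (14 px):
    · · · · · · ·
    · · · · · · ·
    · # · · · · ·
    · # # · · · ·
    · · # # # · ·
    · · # # # # ·
    · · # # # · ·
    · · · # · · ·
    · · · · · · ·
    · · · · · · ·
    · · · · · · ·

Result: 37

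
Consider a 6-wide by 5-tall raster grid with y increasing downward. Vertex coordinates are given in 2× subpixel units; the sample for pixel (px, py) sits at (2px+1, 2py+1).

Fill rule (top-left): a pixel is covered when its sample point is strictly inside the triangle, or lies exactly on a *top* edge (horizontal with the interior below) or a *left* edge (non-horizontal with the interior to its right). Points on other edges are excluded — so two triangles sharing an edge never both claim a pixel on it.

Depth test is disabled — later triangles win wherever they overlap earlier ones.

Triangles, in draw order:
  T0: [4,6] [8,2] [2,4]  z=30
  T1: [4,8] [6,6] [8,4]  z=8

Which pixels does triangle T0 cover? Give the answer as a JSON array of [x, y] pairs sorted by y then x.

T0:
  2·area = 16  (B↔C swapped to make it positive)
  edge (4, 6)→(2, 4): d=(-2,-2) top-left  bias=+0
  edge (2, 4)→(8, 2): d=(6,-2) top-left  bias=+0
  edge (8, 2)→(4, 6): d=(-4,4) right/bottom  bias=-1
    (4,0)@(9, 1): e=[20,-4,0] → ·  [on edge]
    (5,0)@(11, 1): e=[24,0,-8] → ·  [on edge]
    (0,1)@(1, 3): e=[0,-8,24] → ·  [on edge]
    (2,1)@(5, 3): e=[8,0,8] → #  [on edge]
    (3,1)@(7, 3): e=[12,4,0] → ·  [on edge]
    (1,2)@(3, 5): e=[0,8,8] → #  [on edge]
    (2,2)@(5, 5): e=[4,12,0] → ·  [on edge]
    (1,3)@(3, 7): e=[-4,20,0] → ·  [on edge]
    (2,3)@(5, 7): e=[0,24,-8] → ·  [on edge]
    (0,4)@(1, 9): e=[-12,28,0] → ·  [on edge]
    (3,4)@(7, 9): e=[0,40,-24] → ·  [on edge]
  covered (2 px):
    · · · · · ·
    · · # · · ·
    · # · · · ·
    · · · · · ·
    · · · · · ·
T1:
  degenerate (2·area = 0) — covers nothing

Result: [[2,1],[1,2]]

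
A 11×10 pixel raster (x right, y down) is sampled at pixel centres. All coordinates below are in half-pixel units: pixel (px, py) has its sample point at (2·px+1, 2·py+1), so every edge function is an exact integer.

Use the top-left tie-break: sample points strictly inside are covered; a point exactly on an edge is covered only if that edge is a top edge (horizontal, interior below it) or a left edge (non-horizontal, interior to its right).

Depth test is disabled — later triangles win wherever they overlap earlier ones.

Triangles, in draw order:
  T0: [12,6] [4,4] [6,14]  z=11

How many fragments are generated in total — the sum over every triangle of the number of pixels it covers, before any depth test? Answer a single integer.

T0:
  2·area = 76  (B↔C swapped to make it positive)
  edge (12, 6)→(6, 14): d=(-6,8) right/bottom  bias=-1
  edge (6, 14)→(4, 4): d=(-2,-10) top-left  bias=+0
  edge (4, 4)→(12, 6): d=(8,2) right/bottom  bias=-1
    (2,2)@(5, 5): e=[62,8,6] → █
    (3,2)@(7, 5): e=[46,28,2] → █
    (4,2)@(9, 5): e=[30,48,-2] → ·
    (2,3)@(5, 7): e=[50,4,22] → █
    (4,3)@(9, 7): e=[18,44,14] → █
    (5,3)@(11, 7): e=[2,64,10] → █
    (6,3)@(13, 7): e=[-14,84,6] → ·
    (2,4)@(5, 9): e=[38,0,38] → █  [on edge]
    (5,4)@(11, 9): e=[-10,60,26] → ·
    (2,5)@(5, 11): e=[26,-4,54] → ·
    (3,5)@(7, 11): e=[10,16,50] → █
    (4,5)@(9, 11): e=[-6,36,46] → ·
    (3,9)@(7, 19): e=[-38,0,114] → ·  [on edge]
  covered (10 px):
    · · · · · · · · · · ·
    · · · · · · · · · · ·
    · · █ █ · · · · · · ·
    · · █ █ █ █ · · · · ·
    · · █ █ █ · · · · · ·
    · · · █ · · · · · · ·
    · · · · · · · · · · ·
    · · · · · · · · · · ·
    · · · · · · · · · · ·
    · · · · · · · · · · ·

Result: 10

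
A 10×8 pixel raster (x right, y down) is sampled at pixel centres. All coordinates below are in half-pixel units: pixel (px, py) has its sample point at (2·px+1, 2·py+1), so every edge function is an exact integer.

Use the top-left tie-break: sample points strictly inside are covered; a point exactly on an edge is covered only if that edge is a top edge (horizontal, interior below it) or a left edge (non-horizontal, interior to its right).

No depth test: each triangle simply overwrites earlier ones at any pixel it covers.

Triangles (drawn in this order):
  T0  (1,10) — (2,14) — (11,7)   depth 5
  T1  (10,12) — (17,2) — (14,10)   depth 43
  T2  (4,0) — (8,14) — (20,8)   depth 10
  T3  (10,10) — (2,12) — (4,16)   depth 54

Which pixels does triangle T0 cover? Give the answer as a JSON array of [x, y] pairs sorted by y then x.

T0:
  2·area = 43  (B↔C swapped to make it positive)
  edge (1, 10)→(11, 7): d=(10,-3) top-left  bias=+0
  edge (11, 7)→(2, 14): d=(-9,7) right/bottom  bias=-1
  edge (2, 14)→(1, 10): d=(-1,-4) top-left  bias=+0
    (5,3)@(11, 7): e=[0,0,43] → ·  [on edge]
    (2,4)@(5, 9): e=[2,24,17] → █
    (3,4)@(7, 9): e=[8,10,25] → █
    (4,4)@(9, 9): e=[14,-4,33] → ·
    (1,5)@(3, 11): e=[16,20,7] → █
    (3,5)@(7, 11): e=[28,-8,23] → ·
    (1,6)@(3, 13): e=[36,2,5] → █
    (2,6)@(5, 13): e=[42,-12,13] → ·
    (1,7)@(3, 15): e=[56,-16,3] → ·
  covered (5 px):
    · · · · · · · · · ·
    · · · · · · · · · ·
    · · · · · · · · · ·
    · · · · · · · · · ·
    · · █ █ · · · · · ·
    · █ █ · · · · · · ·
    · █ · · · · · · · ·
    · · · · · · · · · ·
T1:
  2·area = 26
  edge (10, 12)→(17, 2): d=(7,-10) top-left  bias=+0
  edge (17, 2)→(14, 10): d=(-3,8) right/bottom  bias=-1
  edge (14, 10)→(10, 12): d=(-4,2) right/bottom  bias=-1
    (7,2)@(15, 5): e=[1,7,18] → █
    (8,2)@(17, 5): e=[21,-9,14] → ·
    (7,3)@(15, 7): e=[15,1,10] → █
    (8,3)@(17, 7): e=[35,-15,6] → ·
    (6,4)@(13, 9): e=[9,11,6] → █
    (7,4)@(15, 9): e=[29,-5,2] → ·
    (5,5)@(11, 11): e=[3,21,2] → █
    (6,5)@(13, 11): e=[23,5,-2] → ·
    (5,6)@(11, 13): e=[17,15,-6] → ·
  covered (4 px):
    · · · · · · · · · ·
    · · · · · · · · · ·
    · · · · · · · █ · ·
    · · · · · · · █ · ·
    · · · · · · █ · · ·
    · · · · · █ · · · ·
    · · · · · · · · · ·
    · · · · · · · · · ·
T2:
  2·area = 192  (B↔C swapped to make it positive)
  edge (4, 0)→(20, 8): d=(16,8) right/bottom  bias=-1
  edge (20, 8)→(8, 14): d=(-12,6) right/bottom  bias=-1
  edge (8, 14)→(4, 0): d=(-4,-14) top-left  bias=+0
    (2,0)@(5, 1): e=[8,174,10] → █
    (3,0)@(7, 1): e=[-8,162,38] → ·
    (2,1)@(5, 3): e=[40,150,2] → █
    (3,1)@(7, 3): e=[24,138,30] → █
    (4,1)@(9, 3): e=[8,126,58] → █
    (5,1)@(11, 3): e=[-8,114,86] → ·
    (2,2)@(5, 5): e=[72,126,-6] → ·
    (3,2)@(7, 5): e=[56,114,22] → █
    (5,2)@(11, 5): e=[24,90,78] → █
    (6,2)@(13, 5): e=[8,78,106] → █
    (7,2)@(15, 5): e=[-8,66,134] → ·
    (3,3)@(7, 7): e=[88,90,14] → █
  covered (24 px):
    · · █ · · · · · · ·
    · · █ █ █ · · · · ·
    · · · █ █ █ █ · · ·
    · · · █ █ █ █ █ █ ·
    · · · █ █ █ █ █ █ ·
    · · · · █ █ █ · · ·
    · · · · █ · · · · ·
    · · · · · · · · · ·
T3:
  2·area = 36  (B↔C swapped to make it positive)
  edge (10, 10)→(4, 16): d=(-6,6) right/bottom  bias=-1
  edge (4, 16)→(2, 12): d=(-2,-4) top-left  bias=+0
  edge (2, 12)→(10, 10): d=(8,-2) top-left  bias=+0
    (9,0)@(19, 1): e=[0,90,-54] → ·  [on edge]
    (8,1)@(17, 3): e=[0,78,-42] → ·  [on edge]
    (7,2)@(15, 5): e=[0,66,-30] → ·  [on edge]
    (6,3)@(13, 7): e=[0,54,-18] → ·  [on edge]
    (5,4)@(11, 9): e=[0,42,-6] → ·  [on edge]
    (3,5)@(7, 11): e=[12,22,2] → █
    (4,5)@(9, 11): e=[0,30,6] → ·  [on edge]
    (1,6)@(3, 13): e=[24,2,10] → █
    (2,6)@(5, 13): e=[12,10,14] → █
    (3,6)@(7, 13): e=[0,18,18] → ·  [on edge]
    (1,7)@(3, 15): e=[12,-2,26] → ·
    (2,7)@(5, 15): e=[0,6,30] → ·  [on edge]
  covered (3 px):
    · · · · · · · · · ·
    · · · · · · · · · ·
    · · · · · · · · · ·
    · · · · · · · · · ·
    · · · · · · · · · ·
    · · · █ · · · · · ·
    · █ █ · · · · · · ·
    · · · · · · · · · ·

Answer: [[2,4],[3,4],[1,5],[2,5],[1,6]]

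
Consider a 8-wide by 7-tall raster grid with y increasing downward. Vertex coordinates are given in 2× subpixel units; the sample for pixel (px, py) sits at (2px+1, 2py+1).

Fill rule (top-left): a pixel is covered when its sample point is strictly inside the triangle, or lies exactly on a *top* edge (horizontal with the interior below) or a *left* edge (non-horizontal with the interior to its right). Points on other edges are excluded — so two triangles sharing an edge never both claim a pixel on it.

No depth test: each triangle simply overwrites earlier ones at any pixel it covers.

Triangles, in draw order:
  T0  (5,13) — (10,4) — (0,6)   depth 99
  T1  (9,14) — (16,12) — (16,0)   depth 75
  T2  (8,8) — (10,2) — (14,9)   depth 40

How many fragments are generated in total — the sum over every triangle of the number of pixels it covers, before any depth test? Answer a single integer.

T0:
  2·area = 80  (B↔C swapped to make it positive)
  edge (5, 13)→(0, 6): d=(-5,-7) top-left  bias=+0
  edge (0, 6)→(10, 4): d=(10,-2) top-left  bias=+0
  edge (10, 4)→(5, 13): d=(-5,9) right/bottom  bias=-1
    (7,1)@(15, 3): e=[120,0,-40] → .  [on edge]
    (2,2)@(5, 5): e=[40,0,40] → X  [on edge]
    (3,2)@(7, 5): e=[54,4,22] → X
    (4,2)@(9, 5): e=[68,8,4] → X
    (5,2)@(11, 5): e=[82,12,-14] → .
    (0,3)@(1, 7): e=[2,12,66] → X
    (1,3)@(3, 7): e=[16,16,48] → X
    (4,3)@(9, 7): e=[58,28,-6] → .
    (0,4)@(1, 9): e=[-8,32,56] → .
    (1,4)@(3, 9): e=[6,36,38] → X
    (4,4)@(9, 9): e=[48,48,-16] → .
    (1,5)@(3, 11): e=[-4,56,28] → .
    (2,6)@(5, 13): e=[0,80,0] → .  [on edge]
  covered (11 px):
    . . . . . . . .
    . . . . . . . .
    . . X X X . . .
    X X X X . . . .
    . X X X . . . .
    . . X . . . . .
    . . . . . . . .
T1:
  2·area = 84  (B↔C swapped to make it positive)
  edge (9, 14)→(16, 0): d=(7,-14) top-left  bias=+0
  edge (16, 0)→(16, 12): d=(0,12) right/bottom  bias=-1
  edge (16, 12)→(9, 14): d=(-7,2) right/bottom  bias=-1
    (7,1)@(15, 3): e=[7,12,65] → X
    (7,2)@(15, 5): e=[21,12,51] → X
    (6,3)@(13, 7): e=[7,36,41] → X
    (6,4)@(13, 9): e=[21,36,27] → X
    (5,5)@(11, 11): e=[7,60,17] → X
    (5,6)@(11, 13): e=[21,60,3] → X
    (6,6)@(13, 13): e=[49,36,-1] → .
    (7,6)@(15, 13): e=[77,12,-5] → .
  covered (10 px):
    . . . . . . . .
    . . . . . . . X
    . . . . . . . X
    . . . . . . X X
    . . . . . . X X
    . . . . . X X X
    . . . . . X . .
T2:
  2·area = 38
  edge (8, 8)→(10, 2): d=(2,-6) top-left  bias=+0
  edge (10, 2)→(14, 9): d=(4,7) right/bottom  bias=-1
  edge (14, 9)→(8, 8): d=(-6,-1) top-left  bias=+0
    (4,2)@(9, 5): e=[0,19,19] → X  [on edge]
    (5,2)@(11, 5): e=[12,5,21] → X
    (6,2)@(13, 5): e=[24,-9,23] → .
    (4,3)@(9, 7): e=[4,27,7] → X
    (6,3)@(13, 7): e=[28,-1,11] → .
    (4,4)@(9, 9): e=[8,35,-5] → .
    (5,4)@(11, 9): e=[20,21,-3] → .
    (3,5)@(7, 11): e=[0,57,-19] → .  [on edge]
  covered (4 px):
    . . . . . . . .
    . . . . . . . .
    . . . . X X . .
    . . . . X X . .
    . . . . . . . .
    . . . . . . . .
    . . . . . . . .

Answer: 25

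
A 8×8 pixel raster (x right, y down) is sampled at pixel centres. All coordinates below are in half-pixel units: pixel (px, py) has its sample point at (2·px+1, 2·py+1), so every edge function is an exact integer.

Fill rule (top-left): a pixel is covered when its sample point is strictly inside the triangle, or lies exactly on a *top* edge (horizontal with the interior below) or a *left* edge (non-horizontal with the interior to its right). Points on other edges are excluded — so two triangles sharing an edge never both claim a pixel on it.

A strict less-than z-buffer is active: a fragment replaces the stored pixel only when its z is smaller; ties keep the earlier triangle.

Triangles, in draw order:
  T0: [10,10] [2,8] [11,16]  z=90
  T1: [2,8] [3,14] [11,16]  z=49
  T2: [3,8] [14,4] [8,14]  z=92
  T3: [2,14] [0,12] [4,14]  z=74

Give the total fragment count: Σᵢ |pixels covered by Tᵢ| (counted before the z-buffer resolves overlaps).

T0:
  2·area = 46  (B↔C swapped to make it positive)
  edge (10, 10)→(11, 16): d=(1,6) right/bottom  bias=-1
  edge (11, 16)→(2, 8): d=(-9,-8) top-left  bias=+0
  edge (2, 8)→(10, 10): d=(8,2) right/bottom  bias=-1
    (2,4)@(5, 9): e=[29,15,2] → #
    (3,4)@(7, 9): e=[17,31,-2] → ·
    (2,5)@(5, 11): e=[31,-3,18] → ·
    (3,5)@(7, 11): e=[19,13,14] → #
    (4,5)@(9, 11): e=[7,29,10] → #
    (5,5)@(11, 11): e=[-5,45,6] → ·
    (3,6)@(7, 13): e=[21,-5,30] → ·
    (4,6)@(9, 13): e=[9,11,26] → #
    (5,6)@(11, 13): e=[-3,27,22] → ·
    (4,7)@(9, 15): e=[11,-7,42] → ·
  covered (4 px):
    · · · · · · · ·
    · · · · · · · ·
    · · · · · · · ·
    · · · · · · · ·
    · · # · · · · ·
    · · · # # · · ·
    · · · · # · · ·
    · · · · · · · ·
T1:
  2·area = 46  (B↔C swapped to make it positive)
  edge (2, 8)→(11, 16): d=(9,8) right/bottom  bias=-1
  edge (11, 16)→(3, 14): d=(-8,-2) top-left  bias=+0
  edge (3, 14)→(2, 8): d=(-1,-6) top-left  bias=+0
    (1,4)@(3, 9): e=[1,40,5] → #
    (2,4)@(5, 9): e=[-15,44,17] → ·
    (1,5)@(3, 11): e=[19,24,3] → #
    (2,5)@(5, 11): e=[3,28,15] → #
    (3,5)@(7, 11): e=[-13,32,27] → ·
    (1,6)@(3, 13): e=[37,8,1] → #
    (3,6)@(7, 13): e=[5,16,25] → #
    (4,6)@(9, 13): e=[-11,20,37] → ·
    (1,7)@(3, 15): e=[55,-8,-1] → ·
    (2,7)@(5, 15): e=[39,-4,11] → ·
    (3,7)@(7, 15): e=[23,0,23] → #  [on edge]
    (4,7)@(9, 15): e=[7,4,35] → #
  covered (8 px):
    · · · · · · · ·
    · · · · · · · ·
    · · · · · · · ·
    · · · · · · · ·
    · # · · · · · ·
    · # # · · · · ·
    · # # # · · · ·
    · · · # # · · ·
T2:
  2·area = 86
  edge (3, 8)→(14, 4): d=(11,-4) top-left  bias=+0
  edge (14, 4)→(8, 14): d=(-6,10) right/bottom  bias=-1
  edge (8, 14)→(3, 8): d=(-5,-6) top-left  bias=+0
    (6,2)@(13, 5): e=[7,4,75] → #
    (7,2)@(15, 5): e=[15,-16,87] → ·
    (3,3)@(7, 7): e=[5,52,29] → #
    (4,3)@(9, 7): e=[13,32,41] → #
    (5,3)@(11, 7): e=[21,12,53] → #
    (6,3)@(13, 7): e=[29,-8,65] → ·
    (2,4)@(5, 9): e=[19,60,7] → #
    (5,4)@(11, 9): e=[43,0,43] → ·  [on edge]
    (2,5)@(5, 11): e=[41,48,-3] → ·
    (3,5)@(7, 11): e=[49,28,9] → #
    (5,5)@(11, 11): e=[65,-12,33] → ·
    (3,6)@(7, 13): e=[71,16,-1] → ·
  covered (9 px):
    · · · · · · · ·
    · · · · · · · ·
    · · · · · · # ·
    · · · # # # · ·
    · · # # # · · ·
    · · · # # · · ·
    · · · · · · · ·
    · · · · · · · ·
T3:
  2·area = 4
  edge (2, 14)→(0, 12): d=(-2,-2) top-left  bias=+0
  edge (0, 12)→(4, 14): d=(4,2) right/bottom  bias=-1
  edge (4, 14)→(2, 14): d=(-2,0) right/bottom  bias=-1
    (0,6)@(1, 13): e=[0,2,2] → #  [on edge]
    (1,6)@(3, 13): e=[4,-2,2] → ·
    (0,7)@(1, 15): e=[-4,10,-2] → ·
    (1,7)@(3, 15): e=[0,6,-2] → ·  [on edge]
  covered (1 px):
    · · · · · · · ·
    · · · · · · · ·
    · · · · · · · ·
    · · · · · · · ·
    · · · · · · · ·
    · · · · · · · ·
    # · · · · · · ·
    · · · · · · · ·

Final: 22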